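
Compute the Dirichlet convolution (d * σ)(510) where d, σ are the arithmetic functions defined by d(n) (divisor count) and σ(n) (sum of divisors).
(d * σ)(510) = 4800

Divisors of 510: [1, 2, 3, 5, 6, 10, 15, 17, 30, 34, 51, 85, 102, 170, 255, 510]. For each d | 510:
  d = 1: d(1) · σ(510/1) = 1 · 1296 = 1296
  d = 2: d(2) · σ(510/2) = 2 · 432 = 864
  d = 3: d(3) · σ(510/3) = 2 · 324 = 648
  d = 5: d(5) · σ(510/5) = 2 · 216 = 432
  d = 6: d(6) · σ(510/6) = 4 · 108 = 432
  d = 10: d(10) · σ(510/10) = 4 · 72 = 288
  d = 15: d(15) · σ(510/15) = 4 · 54 = 216
  d = 17: d(17) · σ(510/17) = 2 · 72 = 144
  d = 30: d(30) · σ(510/30) = 8 · 18 = 144
  d = 34: d(34) · σ(510/34) = 4 · 24 = 96
  d = 51: d(51) · σ(510/51) = 4 · 18 = 72
  d = 85: d(85) · σ(510/85) = 4 · 12 = 48
  d = 102: d(102) · σ(510/102) = 8 · 6 = 48
  d = 170: d(170) · σ(510/170) = 8 · 4 = 32
  d = 255: d(255) · σ(510/255) = 8 · 3 = 24
  d = 510: d(510) · σ(510/510) = 16 · 1 = 16
Summing: (d * σ)(510) = 1296 + 864 + 648 + 432 + 432 + 288 + 216 + 144 + 144 + 96 + 72 + 48 + 48 + 32 + 24 + 16 = 4800.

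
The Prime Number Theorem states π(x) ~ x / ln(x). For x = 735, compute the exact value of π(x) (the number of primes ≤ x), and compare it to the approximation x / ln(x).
π(735) = 130;  x/ln(x) ≈ 111.37;  relative error ≈ 14.33%.

Directly count primes up to 735: π(735) = 130. The PNT approximation gives 735/ln(735) ≈ 735/6.59987 ≈ 111.37. Relative error (π(x) − x/ln(x)) / π(x) ≈ 14.33%; the approximation is known to undercount slightly (Li(x) is a better estimate).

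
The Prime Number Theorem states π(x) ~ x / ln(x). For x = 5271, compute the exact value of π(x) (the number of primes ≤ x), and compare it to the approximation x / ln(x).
π(5271) = 698;  x/ln(x) ≈ 615.05;  relative error ≈ 11.88%.

Directly count primes up to 5271: π(5271) = 698. The PNT approximation gives 5271/ln(5271) ≈ 5271/8.56998 ≈ 615.05. Relative error (π(x) − x/ln(x)) / π(x) ≈ 11.88%; the approximation is known to undercount slightly (Li(x) is a better estimate).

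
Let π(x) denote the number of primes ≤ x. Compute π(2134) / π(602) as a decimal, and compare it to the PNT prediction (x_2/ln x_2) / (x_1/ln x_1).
π(2134)/π(602) = 321/110 ≈ 2.9182;  PNT prediction ≈ 2.9597.

π(602) = 110 and π(2134) = 321, so π(2134)/π(602) ≈ 2.9182. The PNT-predicted ratio is (2134/ln(2134)) / (602/ln(602)) ≈ 2.9597. The two agree to within a few percent, as expected.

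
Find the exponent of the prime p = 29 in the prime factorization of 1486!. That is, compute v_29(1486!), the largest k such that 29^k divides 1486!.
v_29(1486!) = 52

Legendre's formula: v_p(n!) = Σ_{k ≥ 1} ⌊n / p^k⌋. For p = 29, n = 1486, the terms are:
  ⌊1486/29^1⌋ = ⌊1486/29⌋ = 51
  ⌊1486/29^2⌋ = ⌊1486/841⌋ = 1
(the next term ⌊1486/29^3⌋ = 0, terminating the sum). Summing: v_29(1486!) = 51 + 1 = 52.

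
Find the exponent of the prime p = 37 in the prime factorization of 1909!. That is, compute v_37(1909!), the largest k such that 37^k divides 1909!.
v_37(1909!) = 52

Legendre's formula: v_p(n!) = Σ_{k ≥ 1} ⌊n / p^k⌋. For p = 37, n = 1909, the terms are:
  ⌊1909/37^1⌋ = ⌊1909/37⌋ = 51
  ⌊1909/37^2⌋ = ⌊1909/1369⌋ = 1
(the next term ⌊1909/37^3⌋ = 0, terminating the sum). Summing: v_37(1909!) = 51 + 1 = 52.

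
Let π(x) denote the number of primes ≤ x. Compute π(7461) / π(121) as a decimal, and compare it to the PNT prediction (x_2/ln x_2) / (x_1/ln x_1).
π(7461)/π(121) = 945/30 ≈ 31.5000;  PNT prediction ≈ 33.1613.

π(121) = 30 and π(7461) = 945, so π(7461)/π(121) ≈ 31.5000. The PNT-predicted ratio is (7461/ln(7461)) / (121/ln(121)) ≈ 33.1613. The two agree to within a few percent, as expected.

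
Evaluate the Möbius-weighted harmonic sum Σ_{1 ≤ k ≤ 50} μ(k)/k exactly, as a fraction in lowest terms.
Σ μ(k)/k = -12611493192339623/614889782588491410

Values of μ(k) for 1 ≤ k ≤ 50: μ(1) = 1, μ(2) = -1, μ(3) = -1, μ(5) = -1, μ(6) = 1, μ(7) = -1, μ(10) = 1, μ(11) = -1, μ(13) = -1, μ(14) = 1, μ(15) = 1, μ(17) = -1, μ(19) = -1, μ(21) = 1, μ(22) = 1, μ(23) = -1, μ(26) = 1, μ(29) = -1, μ(30) = -1, μ(31) = -1, μ(33) = 1, μ(34) = 1, μ(35) = 1, μ(37) = -1, μ(38) = 1, μ(39) = 1, μ(41) = -1, μ(42) = -1, μ(43) = -1, μ(46) = 1, μ(47) = -1, with μ = 0 on non-squarefree integers. Summing μ(k)/k for k where μ(k) ≠ 0 gives -12611493192339623/614889782588491410 ≈ -0.0205. (PNT ⟺ this sum → 0 as n → ∞.)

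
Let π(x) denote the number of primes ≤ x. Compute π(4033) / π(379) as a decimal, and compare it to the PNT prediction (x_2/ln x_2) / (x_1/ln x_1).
π(4033)/π(379) = 557/75 ≈ 7.4267;  PNT prediction ≈ 7.6102.

π(379) = 75 and π(4033) = 557, so π(4033)/π(379) ≈ 7.4267. The PNT-predicted ratio is (4033/ln(4033)) / (379/ln(379)) ≈ 7.6102. The two agree to within a few percent, as expected.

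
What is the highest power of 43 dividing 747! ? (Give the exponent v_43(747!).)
v_43(747!) = 17

Legendre's formula: v_p(n!) = Σ_{k ≥ 1} ⌊n / p^k⌋. For p = 43, n = 747, the terms are:
  ⌊747/43^1⌋ = ⌊747/43⌋ = 17
(the next term ⌊747/43^2⌋ = 0, terminating the sum). Summing: v_43(747!) = 17 = 17.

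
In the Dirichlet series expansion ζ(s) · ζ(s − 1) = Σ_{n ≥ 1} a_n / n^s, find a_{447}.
σ(447) = 600

In the product (Σ m^0/m^s)(Σ k / k^s) = Σ (Σ_{d | n} d) / n^s, the coefficient of 1/n^s is σ(n) = Σ_{d | n} d. For n = 447, divisors are [1, 3, 149, 447]; summing: σ(447) = 600.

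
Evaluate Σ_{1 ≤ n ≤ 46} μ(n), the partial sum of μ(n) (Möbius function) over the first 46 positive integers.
Σ_{n ≤ 46} μ(n) = -2

Compute μ(n) for each 1 ≤ n ≤ 46: μ(1) = 1, μ(2) = -1, μ(3) = -1, μ(4) = 0, μ(5) = -1, μ(6) = 1, μ(7) = -1, μ(8) = 0, μ(9) = 0, μ(10) = 1, μ(11) = -1, μ(12) = 0, μ(13) = -1, μ(14) = 1, μ(15) = 1, μ(16) = 0, μ(17) = -1, μ(18) = 0, μ(19) = -1, μ(20) = 0, μ(21) = 1, μ(22) = 1, μ(23) = -1, μ(24) = 0, μ(25) = 0, μ(26) = 1, μ(27) = 0, μ(28) = 0, μ(29) = -1, μ(30) = -1, μ(31) = -1, μ(32) = 0, μ(33) = 1, μ(34) = 1, μ(35) = 1, μ(36) = 0, μ(37) = -1, μ(38) = 1, μ(39) = 1, μ(40) = 0, μ(41) = -1, μ(42) = -1, μ(43) = -1, μ(44) = 0, μ(45) = 0, μ(46) = 1. Summing all 46 values: -2. (Mertens function M(x) = Σ_{n ≤ x} μ(n); on average M(x) should be small (PNT ⟺ M(x) = o(x)).)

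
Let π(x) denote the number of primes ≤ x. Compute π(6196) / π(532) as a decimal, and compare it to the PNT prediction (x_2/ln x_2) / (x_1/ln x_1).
π(6196)/π(532) = 804/99 ≈ 8.1212;  PNT prediction ≈ 8.3720.

π(532) = 99 and π(6196) = 804, so π(6196)/π(532) ≈ 8.1212. The PNT-predicted ratio is (6196/ln(6196)) / (532/ln(532)) ≈ 8.3720. The two agree to within a few percent, as expected.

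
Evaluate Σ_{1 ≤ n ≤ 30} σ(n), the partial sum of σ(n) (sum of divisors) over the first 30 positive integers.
Σ_{n ≤ 30} σ(n) = 762

Compute σ(n) for each 1 ≤ n ≤ 30: σ(1) = 1, σ(2) = 3, σ(3) = 4, σ(4) = 7, σ(5) = 6, σ(6) = 12, σ(7) = 8, σ(8) = 15, σ(9) = 13, σ(10) = 18, σ(11) = 12, σ(12) = 28, σ(13) = 14, σ(14) = 24, σ(15) = 24, σ(16) = 31, σ(17) = 18, σ(18) = 39, σ(19) = 20, σ(20) = 42, σ(21) = 32, σ(22) = 36, σ(23) = 24, σ(24) = 60, σ(25) = 31, σ(26) = 42, σ(27) = 40, σ(28) = 56, σ(29) = 30, σ(30) = 72. Summing all 30 values: 762. (Average order: Σ_{n ≤ x} σ(n) ~ (π²/12) x². For x = 30, (π²/12)·30² ≈ 740.22.)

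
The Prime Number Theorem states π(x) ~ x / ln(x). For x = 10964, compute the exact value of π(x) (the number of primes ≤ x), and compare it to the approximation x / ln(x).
π(10964) = 1331;  x/ln(x) ≈ 1178.62;  relative error ≈ 11.45%.

Directly count primes up to 10964: π(10964) = 1331. The PNT approximation gives 10964/ln(10964) ≈ 10964/9.30237 ≈ 1178.62. Relative error (π(x) − x/ln(x)) / π(x) ≈ 11.45%; the approximation is known to undercount slightly (Li(x) is a better estimate).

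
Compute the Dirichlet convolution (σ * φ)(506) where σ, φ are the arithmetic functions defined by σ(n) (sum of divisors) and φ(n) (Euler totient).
(σ * φ)(506) = 4048

Divisors of 506: [1, 2, 11, 22, 23, 46, 253, 506]. For each d | 506:
  d = 1: σ(1) · φ(506/1) = 1 · 220 = 220
  d = 2: σ(2) · φ(506/2) = 3 · 220 = 660
  d = 11: σ(11) · φ(506/11) = 12 · 22 = 264
  d = 22: σ(22) · φ(506/22) = 36 · 22 = 792
  d = 23: σ(23) · φ(506/23) = 24 · 10 = 240
  d = 46: σ(46) · φ(506/46) = 72 · 10 = 720
  d = 253: σ(253) · φ(506/253) = 288 · 1 = 288
  d = 506: σ(506) · φ(506/506) = 864 · 1 = 864
Summing: (σ * φ)(506) = 220 + 660 + 264 + 792 + 240 + 720 + 288 + 864 = 4048.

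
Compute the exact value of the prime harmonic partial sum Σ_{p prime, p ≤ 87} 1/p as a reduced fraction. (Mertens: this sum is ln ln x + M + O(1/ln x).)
Σ 1/p = 475714535349241099037539188841003/267064515689275851355624017992790

π(87) = 23, so the primes ≤ 87 are [2, 3, 5, 7, 11, 13, 17, 19, 23, 29, 31, 37, 41, 43, 47, 53, 59, 61, 67, 71, 73, 79, 83]. Summing 1/p over these primes: 475714535349241099037539188841003/267064515689275851355624017992790 ≈ 1.7813. Mertens estimate ln ln(87) + 0.2615 ≈ 1.7580.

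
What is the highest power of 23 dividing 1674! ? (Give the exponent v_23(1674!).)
v_23(1674!) = 75

Legendre's formula: v_p(n!) = Σ_{k ≥ 1} ⌊n / p^k⌋. For p = 23, n = 1674, the terms are:
  ⌊1674/23^1⌋ = ⌊1674/23⌋ = 72
  ⌊1674/23^2⌋ = ⌊1674/529⌋ = 3
(the next term ⌊1674/23^3⌋ = 0, terminating the sum). Summing: v_23(1674!) = 72 + 3 = 75.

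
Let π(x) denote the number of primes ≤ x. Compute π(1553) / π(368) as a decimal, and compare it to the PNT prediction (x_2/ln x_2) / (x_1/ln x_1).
π(1553)/π(368) = 245/73 ≈ 3.3562;  PNT prediction ≈ 3.3932.

π(368) = 73 and π(1553) = 245, so π(1553)/π(368) ≈ 3.3562. The PNT-predicted ratio is (1553/ln(1553)) / (368/ln(368)) ≈ 3.3932. The two agree to within a few percent, as expected.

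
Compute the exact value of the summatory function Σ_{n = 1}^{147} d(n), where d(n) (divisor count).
Σ_{n ≤ 147} d(n) = 760

Compute d(n) for each 1 ≤ n ≤ 147: d(1) = 1, d(2) = 2, d(3) = 2, d(4) = 3, d(5) = 2, d(6) = 4, d(7) = 2, d(8) = 4, d(9) = 3, d(10) = 4, d(11) = 2, d(12) = 6, d(13) = 2, d(14) = 4, d(15) = 4, d(16) = 5, d(17) = 2, d(18) = 6, d(19) = 2, d(20) = 6, d(21) = 4, d(22) = 4, d(23) = 2, d(24) = 8, d(25) = 3, d(26) = 4, d(27) = 4, d(28) = 6, d(29) = 2, d(30) = 8, d(31) = 2, d(32) = 6, d(33) = 4, d(34) = 4, d(35) = 4, d(36) = 9, d(37) = 2, d(38) = 4, d(39) = 4, d(40) = 8, d(41) = 2, d(42) = 8, d(43) = 2, d(44) = 6, d(45) = 6, d(46) = 4, d(47) = 2, d(48) = 10, d(49) = 3, d(50) = 6, d(51) = 4, d(52) = 6, d(53) = 2, d(54) = 8, d(55) = 4, d(56) = 8, d(57) = 4, d(58) = 4, d(59) = 2, d(60) = 12, d(61) = 2, d(62) = 4, d(63) = 6, d(64) = 7, d(65) = 4, d(66) = 8, d(67) = 2, d(68) = 6, d(69) = 4, d(70) = 8, d(71) = 2, d(72) = 12, d(73) = 2, d(74) = 4, d(75) = 6, d(76) = 6, d(77) = 4, d(78) = 8, d(79) = 2, d(80) = 10, d(81) = 5, d(82) = 4, d(83) = 2, d(84) = 12, d(85) = 4, d(86) = 4, d(87) = 4, d(88) = 8, d(89) = 2, d(90) = 12, d(91) = 4, d(92) = 6, d(93) = 4, d(94) = 4, d(95) = 4, d(96) = 12, d(97) = 2, d(98) = 6, d(99) = 6, d(100) = 9, d(101) = 2, d(102) = 8, d(103) = 2, d(104) = 8, d(105) = 8, d(106) = 4, d(107) = 2, d(108) = 12, d(109) = 2, d(110) = 8, d(111) = 4, d(112) = 10, d(113) = 2, d(114) = 8, d(115) = 4, d(116) = 6, d(117) = 6, d(118) = 4, d(119) = 4, d(120) = 16, d(121) = 3, d(122) = 4, d(123) = 4, d(124) = 6, d(125) = 4, d(126) = 12, d(127) = 2, d(128) = 8, d(129) = 4, d(130) = 8, d(131) = 2, d(132) = 12, d(133) = 4, d(134) = 4, d(135) = 8, d(136) = 8, d(137) = 2, d(138) = 8, d(139) = 2, d(140) = 12, d(141) = 4, d(142) = 4, d(143) = 4, d(144) = 15, d(145) = 4, d(146) = 4, d(147) = 6. Summing all 147 values: 760. (Dirichlet's divisor formula: Σ_{n ≤ x} d(n) = x ln(x) + (2γ − 1) x + O(√x). For x = 147, the asymptotic estimate is ≈ 756.29.)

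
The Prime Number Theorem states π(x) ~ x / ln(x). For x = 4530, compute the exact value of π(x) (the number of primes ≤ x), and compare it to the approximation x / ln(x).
π(4530) = 615;  x/ln(x) ≈ 538.10;  relative error ≈ 12.50%.

Directly count primes up to 4530: π(4530) = 615. The PNT approximation gives 4530/ln(4530) ≈ 4530/8.41848 ≈ 538.10. Relative error (π(x) − x/ln(x)) / π(x) ≈ 12.50%; the approximation is known to undercount slightly (Li(x) is a better estimate).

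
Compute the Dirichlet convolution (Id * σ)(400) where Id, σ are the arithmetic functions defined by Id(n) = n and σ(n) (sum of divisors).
(Id * σ)(400) = 11094

Divisors of 400: [1, 2, 4, 5, 8, 10, 16, 20, 25, 40, 50, 80, 100, 200, 400]. For each d | 400:
  d = 1: Id(1) · σ(400/1) = 1 · 961 = 961
  d = 2: Id(2) · σ(400/2) = 2 · 465 = 930
  d = 4: Id(4) · σ(400/4) = 4 · 217 = 868
  d = 5: Id(5) · σ(400/5) = 5 · 186 = 930
  d = 8: Id(8) · σ(400/8) = 8 · 93 = 744
  d = 10: Id(10) · σ(400/10) = 10 · 90 = 900
  d = 16: Id(16) · σ(400/16) = 16 · 31 = 496
  d = 20: Id(20) · σ(400/20) = 20 · 42 = 840
  d = 25: Id(25) · σ(400/25) = 25 · 31 = 775
  d = 40: Id(40) · σ(400/40) = 40 · 18 = 720
  d = 50: Id(50) · σ(400/50) = 50 · 15 = 750
  d = 80: Id(80) · σ(400/80) = 80 · 6 = 480
  d = 100: Id(100) · σ(400/100) = 100 · 7 = 700
  d = 200: Id(200) · σ(400/200) = 200 · 3 = 600
  d = 400: Id(400) · σ(400/400) = 400 · 1 = 400
Summing: (Id * σ)(400) = 961 + 930 + 868 + 930 + 744 + 900 + 496 + 840 + 775 + 720 + 750 + 480 + 700 + 600 + 400 = 11094.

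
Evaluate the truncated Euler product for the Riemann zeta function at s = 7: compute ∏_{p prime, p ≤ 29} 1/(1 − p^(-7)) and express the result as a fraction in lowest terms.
∏ = 20189988207350348919037978304364860886791127062160383015625/20022812195570168466484427140768180765465562977446282025216

The primes p ≤ 29 are [2, 3, 5, 7, 11, 13, 17, 19, 23, 29]. For each prime, (1 − 1/p^7)^(-1) = p^7 / (p^7 − 1). The product is (1 − 1/2^7)^(-1), (1 − 1/3^7)^(-1), (1 − 1/5^7)^(-1), (1 − 1/7^7)^(-1), (1 − 1/11^7)^(-1), (1 − 1/13^7)^(-1), (1 − 1/17^7)^(-1), (1 − 1/19^7)^(-1), (1 − 1/23^7)^(-1), (1 − 1/29^7)^(-1) = ∏ p^7 / (p^7 − 1) = 20189988207350348919037978304364860886791127062160383015625/20022812195570168466484427140768180765465562977446282025216.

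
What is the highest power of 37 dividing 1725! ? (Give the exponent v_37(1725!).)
v_37(1725!) = 47

Legendre's formula: v_p(n!) = Σ_{k ≥ 1} ⌊n / p^k⌋. For p = 37, n = 1725, the terms are:
  ⌊1725/37^1⌋ = ⌊1725/37⌋ = 46
  ⌊1725/37^2⌋ = ⌊1725/1369⌋ = 1
(the next term ⌊1725/37^3⌋ = 0, terminating the sum). Summing: v_37(1725!) = 46 + 1 = 47.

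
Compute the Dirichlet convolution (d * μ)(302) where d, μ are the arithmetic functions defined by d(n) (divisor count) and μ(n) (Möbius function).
(d * μ)(302) = 1

Divisors of 302: [1, 2, 151, 302]. For each d | 302:
  d = 1: d(1) · μ(302/1) = 1 · 1 = 1
  d = 2: d(2) · μ(302/2) = 2 · -1 = -2
  d = 151: d(151) · μ(302/151) = 2 · -1 = -2
  d = 302: d(302) · μ(302/302) = 4 · 1 = 4
Summing: (d * μ)(302) = 1 + -2 + -2 + 4 = 1.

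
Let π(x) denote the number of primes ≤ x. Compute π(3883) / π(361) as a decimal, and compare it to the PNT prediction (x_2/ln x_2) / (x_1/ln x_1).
π(3883)/π(361) = 538/72 ≈ 7.4722;  PNT prediction ≈ 7.6645.

π(361) = 72 and π(3883) = 538, so π(3883)/π(361) ≈ 7.4722. The PNT-predicted ratio is (3883/ln(3883)) / (361/ln(361)) ≈ 7.6645. The two agree to within a few percent, as expected.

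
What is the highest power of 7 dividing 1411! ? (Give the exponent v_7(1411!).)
v_7(1411!) = 233

Legendre's formula: v_p(n!) = Σ_{k ≥ 1} ⌊n / p^k⌋. For p = 7, n = 1411, the terms are:
  ⌊1411/7^1⌋ = ⌊1411/7⌋ = 201
  ⌊1411/7^2⌋ = ⌊1411/49⌋ = 28
  ⌊1411/7^3⌋ = ⌊1411/343⌋ = 4
(the next term ⌊1411/7^4⌋ = 0, terminating the sum). Summing: v_7(1411!) = 201 + 28 + 4 = 233.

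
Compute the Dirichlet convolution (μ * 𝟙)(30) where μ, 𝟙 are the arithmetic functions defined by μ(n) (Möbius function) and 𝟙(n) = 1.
(μ * 𝟙)(30) = 0

Divisors of 30: [1, 2, 3, 5, 6, 10, 15, 30]. For each d | 30:
  d = 1: μ(1) · 𝟙(30/1) = 1 · 1 = 1
  d = 2: μ(2) · 𝟙(30/2) = -1 · 1 = -1
  d = 3: μ(3) · 𝟙(30/3) = -1 · 1 = -1
  d = 5: μ(5) · 𝟙(30/5) = -1 · 1 = -1
  d = 6: μ(6) · 𝟙(30/6) = 1 · 1 = 1
  d = 10: μ(10) · 𝟙(30/10) = 1 · 1 = 1
  d = 15: μ(15) · 𝟙(30/15) = 1 · 1 = 1
  d = 30: μ(30) · 𝟙(30/30) = -1 · 1 = -1
Summing: (μ * 𝟙)(30) = 1 + -1 + -1 + -1 + 1 + 1 + 1 + -1 = 0.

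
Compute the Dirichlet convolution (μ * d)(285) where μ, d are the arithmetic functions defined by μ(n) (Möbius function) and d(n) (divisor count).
(μ * d)(285) = 1

Divisors of 285: [1, 3, 5, 15, 19, 57, 95, 285]. For each d | 285:
  d = 1: μ(1) · d(285/1) = 1 · 8 = 8
  d = 3: μ(3) · d(285/3) = -1 · 4 = -4
  d = 5: μ(5) · d(285/5) = -1 · 4 = -4
  d = 15: μ(15) · d(285/15) = 1 · 2 = 2
  d = 19: μ(19) · d(285/19) = -1 · 4 = -4
  d = 57: μ(57) · d(285/57) = 1 · 2 = 2
  d = 95: μ(95) · d(285/95) = 1 · 2 = 2
  d = 285: μ(285) · d(285/285) = -1 · 1 = -1
Summing: (μ * d)(285) = 8 + -4 + -4 + 2 + -4 + 2 + 2 + -1 = 1.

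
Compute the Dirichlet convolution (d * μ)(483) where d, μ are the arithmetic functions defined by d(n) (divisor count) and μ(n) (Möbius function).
(d * μ)(483) = 1

Divisors of 483: [1, 3, 7, 21, 23, 69, 161, 483]. For each d | 483:
  d = 1: d(1) · μ(483/1) = 1 · -1 = -1
  d = 3: d(3) · μ(483/3) = 2 · 1 = 2
  d = 7: d(7) · μ(483/7) = 2 · 1 = 2
  d = 21: d(21) · μ(483/21) = 4 · -1 = -4
  d = 23: d(23) · μ(483/23) = 2 · 1 = 2
  d = 69: d(69) · μ(483/69) = 4 · -1 = -4
  d = 161: d(161) · μ(483/161) = 4 · -1 = -4
  d = 483: d(483) · μ(483/483) = 8 · 1 = 8
Summing: (d * μ)(483) = -1 + 2 + 2 + -4 + 2 + -4 + -4 + 8 = 1.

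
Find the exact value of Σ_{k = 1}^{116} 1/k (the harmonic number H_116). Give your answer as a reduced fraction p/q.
H_116 = 92723052988307480317436790993517488799788772043569/17379782769567790172972927968296006432665936992320

Direct summation: H_116 = 1 + 1/2 + ... + 1/116. The least common denominator is lcm(1, ..., 116) = 955888052326228459513511038256280353796626534577600; over this denominator the numerator is 955888052326228459513511038256280353796626534577600 + 477944026163114229756755519128140176898313267288800 + 318629350775409486504503679418760117932208844859200 + 238972013081557114878377759564070088449156633644400 + 191177610465245691902702207651256070759325306915520 + 159314675387704743252251839709380058966104422429600 + 136555436046604065644787291179468621970946647796800 + 119486006540778557439188879782035044224578316822200 + 106209783591803162168167893139586705977402948286400 + 95588805232622845951351103825628035379662653457760 + 86898913847838950864864639841480032163329684961600 + 79657337693852371626125919854690029483052211214800 + 73529850178940650731808541404329257984355887275200 + 68277718023302032822393645589734310985473323898400 + 63725870155081897300900735883752023586441768971840 + 59743003270389278719594439891017522112289158411100 + 56228708960366379971383002250369432576272149092800 + 53104891795901581084083946569793352988701474143200 + 50309897490854129448079528329277913357717186030400 + 47794402616311422975675551912814017689831326728880 + 45518478682201355214929097059822873990315549265600 + 43449456923919475432432319920740016081664842480800 + 41560350101140367804935262532881754512896805851200 + 39828668846926185813062959927345014741526105607400 + 38235522093049138380540441530251214151865061383104 + 36764925089470325365904270702164628992177943637600 + 35403261197267720722722631046528901992467649428800 + 34138859011651016411196822794867155492736661949200 + 32961656976766498603914173732975184613676777054400 + 31862935077540948650450367941876011793220884485920 + 30835098462136401919790678653428398509568597889600 + 29871501635194639359797219945508761056144579205550 + 28966304615946316954954879947160010721109894987200 + 28114354480183189985691501125184716288136074546400 + 27311087209320813128957458235893724394189329559360 + 26552445897950790542041973284896676494350737071600 + 25834812225033201608473271304223793345854771204800 + 25154948745427064724039764164638956678858593015200 + 24509950059646883577269513801443085994785295758400 + 23897201308155711487837775956407008844915663364440 + 23314342739664108768622220445275130580405525233600 + 22759239341100677607464548529911436995157774632800 + 22229954705261126965430489261773961716200617083200 + 21724728461959737716216159960370008040832421240400 + 21241956718360632433633578627917341195480589657280 + 20780175050570183902467631266440877256448402925600 + 20338043666515499138585341239495326676523968820800 + 19914334423463092906531479963672507370763052803700 + 19507919435229152234969613025638374567278092542400 + 19117761046524569190270220765125607075932530691552 + 18742902986788793323794334083456477525424049697600 + 18382462544735162682952135351082314496088971818800 + 18035623628796763387047378080307176486728802539200 + 17701630598633860361361315523264450996233824714400 + 17379782769567790172972927968296006432665936992320 + 17069429505825508205598411397433577746368330974600 + 16769965830284709816026509443092637785905728676800 + 16480828488383249301957086866487592306838388527200 + 16201492412308956940906966750106446674519093806400 + 15931467538770474325225183970938005896610442242960 + 15670295939774237041205098987807874652403713681600 + 15417549231068200959895339326714199254784298944800 + 15172826227400451738309699019940957996771849755200 + 14935750817597319679898609972754380528072289602775 + 14705970035788130146361708280865851596871177455040 + 14483152307973158477477439973580005360554947493600 + 14266985855615350141992702063526572444725769172800 + 14057177240091594992845750562592358144068037273200 + 13853450033713455934978420844293918170965601950400 + 13655543604660406564478729117946862197094664779680 + 13463212004594767035401563919102540194318683585600 + 13276222948975395271020986642448338247175368535800 + 13094356881181211774157685455565484298583925131200 + 12917406112516600804236635652111896672927385602400 + 12745174031016379460180147176750404717288353794368 + 12577474372713532362019882082319478339429296507600 + 12414130549691278694980662834497147451904240708800 + 12254975029823441788634756900721542997392647879200 + 12099848763623145057133051117168105744261095374400 + 11948600654077855743918887978203504422457831682220 + 11801087065755906907574210348842967330822549809600 + 11657171369832054384311110222637565290202762616800 + 11516723522002752524259169135617835587911163067200 + 11379619670550338803732274264955718497578887316400 + 11245741792073275994276600450073886515254429818560 + 11114977352630563482715244630886980858100308541600 + 10987218992255499534638057910991728204558925684800 + 10862364230979868858108079980185004020416210620200 + 10740315194676724264196753238834610716816028478400 + 10620978359180316216816789313958670597740294828640 + 10504264311277235818829791629189893997765126753600 + 10390087525285091951233815633220438628224201462800 + 10278366154045467306596892884476132836522865963200 + 10169021833257749569292670619747663338261984410400 + 10061979498170825889615905665855582671543437206080 + 9957167211731546453265739981836253685381526401850 + 9854516003363179994984649878930725296872438500800 + 9753959717614576117484806512819187283639046271200 + 9655434871982105651651626649053336907036631662400 + 9558880523262284595135110382562803537966265345776 + 9464238141843846133797138992636439146501252817600 + 9371451493394396661897167041728238762712024848800 + 9280466527439111257412728526760003434918704219200 + 9191231272367581341476067675541157248044485909400 + 9103695736440271042985819411964574798063109853120 + 9017811814398381693523689040153588243364401269600 + 8933533199310546350593561105198881811183425556800 + 8850815299316930180680657761632225498116912357200 + 8769615158956224399206523286754865631161711326400 + 8689891384783895086486463984148003216332968496160 + 8611604075011067202824423768074597781951590401600 + 8534714752912754102799205698716788873184165487300 + 8459186303771933270031071135011330564571916235200 + 8384982915142354908013254721546318892952864338400 + 8312070020228073560987052506576350902579361170240 + 8240414244191624650978543433243796153419194263600 = 5099767914356911417459023504643461883988382462396295, so H_116 = 5099767914356911417459023504643461883988382462396295/955888052326228459513511038256280353796626534577600; reducing by gcd(5099767914356911417459023504643461883988382462396295, 955888052326228459513511038256280353796626534577600) = 55 gives 92723052988307480317436790993517488799788772043569/17379782769567790172972927968296006432665936992320 ≈ 5.33511. (The PNT-adjacent estimate ln(116) + γ ≈ 5.33081 matches within O(1/n).)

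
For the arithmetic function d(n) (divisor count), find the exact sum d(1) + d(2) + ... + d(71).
Σ_{n ≤ 71} d(n) = 314

Compute d(n) for each 1 ≤ n ≤ 71: d(1) = 1, d(2) = 2, d(3) = 2, d(4) = 3, d(5) = 2, d(6) = 4, d(7) = 2, d(8) = 4, d(9) = 3, d(10) = 4, d(11) = 2, d(12) = 6, d(13) = 2, d(14) = 4, d(15) = 4, d(16) = 5, d(17) = 2, d(18) = 6, d(19) = 2, d(20) = 6, d(21) = 4, d(22) = 4, d(23) = 2, d(24) = 8, d(25) = 3, d(26) = 4, d(27) = 4, d(28) = 6, d(29) = 2, d(30) = 8, d(31) = 2, d(32) = 6, d(33) = 4, d(34) = 4, d(35) = 4, d(36) = 9, d(37) = 2, d(38) = 4, d(39) = 4, d(40) = 8, d(41) = 2, d(42) = 8, d(43) = 2, d(44) = 6, d(45) = 6, d(46) = 4, d(47) = 2, d(48) = 10, d(49) = 3, d(50) = 6, d(51) = 4, d(52) = 6, d(53) = 2, d(54) = 8, d(55) = 4, d(56) = 8, d(57) = 4, d(58) = 4, d(59) = 2, d(60) = 12, d(61) = 2, d(62) = 4, d(63) = 6, d(64) = 7, d(65) = 4, d(66) = 8, d(67) = 2, d(68) = 6, d(69) = 4, d(70) = 8, d(71) = 2. Summing all 71 values: 314. (Dirichlet's divisor formula: Σ_{n ≤ x} d(n) = x ln(x) + (2γ − 1) x + O(√x). For x = 71, the asymptotic estimate is ≈ 313.61.)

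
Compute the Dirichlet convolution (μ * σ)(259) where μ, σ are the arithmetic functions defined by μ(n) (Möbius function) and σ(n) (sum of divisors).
(μ * σ)(259) = 259

Divisors of 259: [1, 7, 37, 259]. For each d | 259:
  d = 1: μ(1) · σ(259/1) = 1 · 304 = 304
  d = 7: μ(7) · σ(259/7) = -1 · 38 = -38
  d = 37: μ(37) · σ(259/37) = -1 · 8 = -8
  d = 259: μ(259) · σ(259/259) = 1 · 1 = 1
Summing: (μ * σ)(259) = 304 + -38 + -8 + 1 = 259.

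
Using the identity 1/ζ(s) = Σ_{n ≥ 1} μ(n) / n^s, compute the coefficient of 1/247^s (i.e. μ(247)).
μ(247) = 1

Factor n = 247 = 13 · 19. μ(n) = 0 if any exponent ≥ 2 (not squarefree); otherwise μ(n) = (−1)^{ω(n)} where ω(n) is the number of distinct prime factors. Applying: μ(247) = 1.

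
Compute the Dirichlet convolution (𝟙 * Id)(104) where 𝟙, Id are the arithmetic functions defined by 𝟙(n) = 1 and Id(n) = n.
(𝟙 * Id)(104) = 210

Divisors of 104: [1, 2, 4, 8, 13, 26, 52, 104]. For each d | 104:
  d = 1: 𝟙(1) · Id(104/1) = 1 · 104 = 104
  d = 2: 𝟙(2) · Id(104/2) = 1 · 52 = 52
  d = 4: 𝟙(4) · Id(104/4) = 1 · 26 = 26
  d = 8: 𝟙(8) · Id(104/8) = 1 · 13 = 13
  d = 13: 𝟙(13) · Id(104/13) = 1 · 8 = 8
  d = 26: 𝟙(26) · Id(104/26) = 1 · 4 = 4
  d = 52: 𝟙(52) · Id(104/52) = 1 · 2 = 2
  d = 104: 𝟙(104) · Id(104/104) = 1 · 1 = 1
Summing: (𝟙 * Id)(104) = 104 + 52 + 26 + 13 + 8 + 4 + 2 + 1 = 210.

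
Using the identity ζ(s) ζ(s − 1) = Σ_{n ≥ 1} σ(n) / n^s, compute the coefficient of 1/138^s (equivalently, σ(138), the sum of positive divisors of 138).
σ(138) = 288

In the product (Σ m^0/m^s)(Σ k / k^s) = Σ (Σ_{d | n} d) / n^s, the coefficient of 1/n^s is σ(n) = Σ_{d | n} d. For n = 138, divisors are [1, 2, 3, 6, 23, 46, 69, 138]; summing: σ(138) = 288.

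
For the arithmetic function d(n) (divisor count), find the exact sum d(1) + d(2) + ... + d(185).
Σ_{n ≤ 185} d(n) = 997

Compute d(n) for each 1 ≤ n ≤ 185: d(1) = 1, d(2) = 2, d(3) = 2, d(4) = 3, d(5) = 2, d(6) = 4, d(7) = 2, d(8) = 4, d(9) = 3, d(10) = 4, d(11) = 2, d(12) = 6, d(13) = 2, d(14) = 4, d(15) = 4, d(16) = 5, d(17) = 2, d(18) = 6, d(19) = 2, d(20) = 6, d(21) = 4, d(22) = 4, d(23) = 2, d(24) = 8, d(25) = 3, d(26) = 4, d(27) = 4, d(28) = 6, d(29) = 2, d(30) = 8, d(31) = 2, d(32) = 6, d(33) = 4, d(34) = 4, d(35) = 4, d(36) = 9, d(37) = 2, d(38) = 4, d(39) = 4, d(40) = 8, d(41) = 2, d(42) = 8, d(43) = 2, d(44) = 6, d(45) = 6, d(46) = 4, d(47) = 2, d(48) = 10, d(49) = 3, d(50) = 6, d(51) = 4, d(52) = 6, d(53) = 2, d(54) = 8, d(55) = 4, d(56) = 8, d(57) = 4, d(58) = 4, d(59) = 2, d(60) = 12, d(61) = 2, d(62) = 4, d(63) = 6, d(64) = 7, d(65) = 4, d(66) = 8, d(67) = 2, d(68) = 6, d(69) = 4, d(70) = 8, d(71) = 2, d(72) = 12, d(73) = 2, d(74) = 4, d(75) = 6, d(76) = 6, d(77) = 4, d(78) = 8, d(79) = 2, d(80) = 10, d(81) = 5, d(82) = 4, d(83) = 2, d(84) = 12, d(85) = 4, d(86) = 4, d(87) = 4, d(88) = 8, d(89) = 2, d(90) = 12, d(91) = 4, d(92) = 6, d(93) = 4, d(94) = 4, d(95) = 4, d(96) = 12, d(97) = 2, d(98) = 6, d(99) = 6, d(100) = 9, d(101) = 2, d(102) = 8, d(103) = 2, d(104) = 8, d(105) = 8, d(106) = 4, d(107) = 2, d(108) = 12, d(109) = 2, d(110) = 8, d(111) = 4, d(112) = 10, d(113) = 2, d(114) = 8, d(115) = 4, d(116) = 6, d(117) = 6, d(118) = 4, d(119) = 4, d(120) = 16, d(121) = 3, d(122) = 4, d(123) = 4, d(124) = 6, d(125) = 4, d(126) = 12, d(127) = 2, d(128) = 8, d(129) = 4, d(130) = 8, d(131) = 2, d(132) = 12, d(133) = 4, d(134) = 4, d(135) = 8, d(136) = 8, d(137) = 2, d(138) = 8, d(139) = 2, d(140) = 12, d(141) = 4, d(142) = 4, d(143) = 4, d(144) = 15, d(145) = 4, d(146) = 4, d(147) = 6, d(148) = 6, d(149) = 2, d(150) = 12, d(151) = 2, d(152) = 8, d(153) = 6, d(154) = 8, d(155) = 4, d(156) = 12, d(157) = 2, d(158) = 4, d(159) = 4, d(160) = 12, d(161) = 4, d(162) = 10, d(163) = 2, d(164) = 6, d(165) = 8, d(166) = 4, d(167) = 2, d(168) = 16, d(169) = 3, d(170) = 8, d(171) = 6, d(172) = 6, d(173) = 2, d(174) = 8, d(175) = 6, d(176) = 10, d(177) = 4, d(178) = 4, d(179) = 2, d(180) = 18, d(181) = 2, d(182) = 8, d(183) = 4, d(184) = 8, d(185) = 4. Summing all 185 values: 997. (Dirichlet's divisor formula: Σ_{n ≤ x} d(n) = x ln(x) + (2γ − 1) x + O(√x). For x = 185, the asymptotic estimate is ≈ 994.34.)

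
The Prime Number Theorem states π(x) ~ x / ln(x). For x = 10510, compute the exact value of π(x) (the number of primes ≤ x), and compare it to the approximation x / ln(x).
π(10510) = 1285;  x/ln(x) ≈ 1134.98;  relative error ≈ 11.67%.

Directly count primes up to 10510: π(10510) = 1285. The PNT approximation gives 10510/ln(10510) ≈ 10510/9.26008 ≈ 1134.98. Relative error (π(x) − x/ln(x)) / π(x) ≈ 11.67%; the approximation is known to undercount slightly (Li(x) is a better estimate).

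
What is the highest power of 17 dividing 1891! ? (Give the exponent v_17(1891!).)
v_17(1891!) = 117

Legendre's formula: v_p(n!) = Σ_{k ≥ 1} ⌊n / p^k⌋. For p = 17, n = 1891, the terms are:
  ⌊1891/17^1⌋ = ⌊1891/17⌋ = 111
  ⌊1891/17^2⌋ = ⌊1891/289⌋ = 6
(the next term ⌊1891/17^3⌋ = 0, terminating the sum). Summing: v_17(1891!) = 111 + 6 = 117.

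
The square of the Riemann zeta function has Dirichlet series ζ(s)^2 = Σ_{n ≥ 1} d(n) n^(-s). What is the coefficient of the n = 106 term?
d(106) = 4

ζ(s)^2 = (Σ 1/m^s)(Σ 1/k^s). The coefficient of 1/n^s in the product is the number of ordered pairs (m, k) with mk = n, which equals d(n). For n = 106, divisors are [1, 2, 53, 106], so d(106) = 4.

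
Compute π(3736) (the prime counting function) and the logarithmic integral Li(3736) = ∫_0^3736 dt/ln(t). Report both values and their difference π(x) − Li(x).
π(3736) = 521;  Li(3736) ≈ 533.40;  π(x) − Li(x) ≈ -12.40.

Direct count of primes ≤ 3736 gives π(3736) = 521. Numerical evaluation of the logarithmic integral gives Li(3736) ≈ 533.40. The difference π(x) − Li(x) ≈ -12.40 is typically negative for small/moderate x (Li(x) overestimates), though Littlewood's theorem shows this sign changes infinitely often.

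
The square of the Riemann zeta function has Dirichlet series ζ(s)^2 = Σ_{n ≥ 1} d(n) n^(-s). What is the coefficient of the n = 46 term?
d(46) = 4

ζ(s)^2 = (Σ 1/m^s)(Σ 1/k^s). The coefficient of 1/n^s in the product is the number of ordered pairs (m, k) with mk = n, which equals d(n). For n = 46, divisors are [1, 2, 23, 46], so d(46) = 4.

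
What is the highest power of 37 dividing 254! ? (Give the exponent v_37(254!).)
v_37(254!) = 6

Legendre's formula: v_p(n!) = Σ_{k ≥ 1} ⌊n / p^k⌋. For p = 37, n = 254, the terms are:
  ⌊254/37^1⌋ = ⌊254/37⌋ = 6
(the next term ⌊254/37^2⌋ = 0, terminating the sum). Summing: v_37(254!) = 6 = 6.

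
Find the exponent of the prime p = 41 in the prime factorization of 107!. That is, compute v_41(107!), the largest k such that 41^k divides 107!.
v_41(107!) = 2

Legendre's formula: v_p(n!) = Σ_{k ≥ 1} ⌊n / p^k⌋. For p = 41, n = 107, the terms are:
  ⌊107/41^1⌋ = ⌊107/41⌋ = 2
(the next term ⌊107/41^2⌋ = 0, terminating the sum). Summing: v_41(107!) = 2 = 2.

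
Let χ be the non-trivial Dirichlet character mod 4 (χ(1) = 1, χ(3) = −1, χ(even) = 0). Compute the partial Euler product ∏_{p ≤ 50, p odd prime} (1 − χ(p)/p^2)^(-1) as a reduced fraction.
∏ = 114726379539814929565547/125247697987829760000000

The odd primes p ≤ 50 are [3, 5, 7, 11, 13, 17, 19, 23, 29, 31, 37, 41, 43, 47]. For each, χ(p) = 1 if p ≡ 1 mod 4, χ(p) = −1 if p ≡ 3 mod 4. Taking (1 − χ(p)/p^2)^(-1) = p^2/(p^2 − χ(p)): (1 − (-1)/3^2)^(-1) · (1 − (1)/5^2)^(-1) · (1 − (-1)/7^2)^(-1) · (1 − (-1)/11^2)^(-1) · (1 − (1)/13^2)^(-1) · (1 − (1)/17^2)^(-1) · (1 − (-1)/19^2)^(-1) · (1 − (-1)/23^2)^(-1) · (1 − (1)/29^2)^(-1) · (1 − (-1)/31^2)^(-1) · (1 − (1)/37^2)^(-1) · (1 − (1)/41^2)^(-1) · (1 − (-1)/43^2)^(-1) · (1 − (-1)/47^2)^(-1) = 114726379539814929565547/125247697987829760000000.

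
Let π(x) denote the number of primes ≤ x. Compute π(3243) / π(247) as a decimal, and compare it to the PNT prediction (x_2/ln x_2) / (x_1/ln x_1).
π(3243)/π(247) = 457/53 ≈ 8.6226;  PNT prediction ≈ 8.9477.

π(247) = 53 and π(3243) = 457, so π(3243)/π(247) ≈ 8.6226. The PNT-predicted ratio is (3243/ln(3243)) / (247/ln(247)) ≈ 8.9477. The two agree to within a few percent, as expected.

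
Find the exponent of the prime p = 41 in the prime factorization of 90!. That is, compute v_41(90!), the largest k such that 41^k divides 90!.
v_41(90!) = 2

Legendre's formula: v_p(n!) = Σ_{k ≥ 1} ⌊n / p^k⌋. For p = 41, n = 90, the terms are:
  ⌊90/41^1⌋ = ⌊90/41⌋ = 2
(the next term ⌊90/41^2⌋ = 0, terminating the sum). Summing: v_41(90!) = 2 = 2.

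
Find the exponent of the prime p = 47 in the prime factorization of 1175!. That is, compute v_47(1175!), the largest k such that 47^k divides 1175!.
v_47(1175!) = 25

Legendre's formula: v_p(n!) = Σ_{k ≥ 1} ⌊n / p^k⌋. For p = 47, n = 1175, the terms are:
  ⌊1175/47^1⌋ = ⌊1175/47⌋ = 25
(the next term ⌊1175/47^2⌋ = 0, terminating the sum). Summing: v_47(1175!) = 25 = 25.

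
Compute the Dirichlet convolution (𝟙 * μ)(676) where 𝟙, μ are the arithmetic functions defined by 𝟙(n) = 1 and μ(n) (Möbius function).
(𝟙 * μ)(676) = 0

Divisors of 676: [1, 2, 4, 13, 26, 52, 169, 338, 676]. For each d | 676:
  d = 1: 𝟙(1) · μ(676/1) = 1 · 0 = 0
  d = 2: 𝟙(2) · μ(676/2) = 1 · 0 = 0
  d = 4: 𝟙(4) · μ(676/4) = 1 · 0 = 0
  d = 13: 𝟙(13) · μ(676/13) = 1 · 0 = 0
  d = 26: 𝟙(26) · μ(676/26) = 1 · 1 = 1
  d = 52: 𝟙(52) · μ(676/52) = 1 · -1 = -1
  d = 169: 𝟙(169) · μ(676/169) = 1 · 0 = 0
  d = 338: 𝟙(338) · μ(676/338) = 1 · -1 = -1
  d = 676: 𝟙(676) · μ(676/676) = 1 · 1 = 1
Summing: (𝟙 * μ)(676) = 0 + 0 + 0 + 0 + 1 + -1 + 0 + -1 + 1 = 0.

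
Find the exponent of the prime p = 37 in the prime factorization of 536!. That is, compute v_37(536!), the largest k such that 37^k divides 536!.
v_37(536!) = 14

Legendre's formula: v_p(n!) = Σ_{k ≥ 1} ⌊n / p^k⌋. For p = 37, n = 536, the terms are:
  ⌊536/37^1⌋ = ⌊536/37⌋ = 14
(the next term ⌊536/37^2⌋ = 0, terminating the sum). Summing: v_37(536!) = 14 = 14.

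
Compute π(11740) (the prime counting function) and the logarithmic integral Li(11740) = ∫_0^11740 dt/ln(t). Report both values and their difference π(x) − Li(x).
π(11740) = 1408;  Li(11740) ≈ 1433.39;  π(x) − Li(x) ≈ -25.39.

Direct count of primes ≤ 11740 gives π(11740) = 1408. Numerical evaluation of the logarithmic integral gives Li(11740) ≈ 1433.39. The difference π(x) − Li(x) ≈ -25.39 is typically negative for small/moderate x (Li(x) overestimates), though Littlewood's theorem shows this sign changes infinitely often.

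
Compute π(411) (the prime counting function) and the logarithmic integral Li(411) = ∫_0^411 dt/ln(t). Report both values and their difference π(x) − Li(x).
π(411) = 80;  Li(411) ≈ 87.25;  π(x) − Li(x) ≈ -7.25.

Direct count of primes ≤ 411 gives π(411) = 80. Numerical evaluation of the logarithmic integral gives Li(411) ≈ 87.25. The difference π(x) − Li(x) ≈ -7.25 is typically negative for small/moderate x (Li(x) overestimates), though Littlewood's theorem shows this sign changes infinitely often.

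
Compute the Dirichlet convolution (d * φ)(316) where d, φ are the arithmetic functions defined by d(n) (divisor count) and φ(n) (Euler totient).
(d * φ)(316) = 560

Divisors of 316: [1, 2, 4, 79, 158, 316]. For each d | 316:
  d = 1: d(1) · φ(316/1) = 1 · 156 = 156
  d = 2: d(2) · φ(316/2) = 2 · 78 = 156
  d = 4: d(4) · φ(316/4) = 3 · 78 = 234
  d = 79: d(79) · φ(316/79) = 2 · 2 = 4
  d = 158: d(158) · φ(316/158) = 4 · 1 = 4
  d = 316: d(316) · φ(316/316) = 6 · 1 = 6
Summing: (d * φ)(316) = 156 + 156 + 234 + 4 + 4 + 6 = 560.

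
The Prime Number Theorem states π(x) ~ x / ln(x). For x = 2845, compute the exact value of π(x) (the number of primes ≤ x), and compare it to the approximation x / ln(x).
π(2845) = 413;  x/ln(x) ≈ 357.71;  relative error ≈ 13.39%.

Directly count primes up to 2845: π(2845) = 413. The PNT approximation gives 2845/ln(2845) ≈ 2845/7.95332 ≈ 357.71. Relative error (π(x) − x/ln(x)) / π(x) ≈ 13.39%; the approximation is known to undercount slightly (Li(x) is a better estimate).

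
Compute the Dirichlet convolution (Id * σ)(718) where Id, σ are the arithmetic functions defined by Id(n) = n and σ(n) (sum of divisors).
(Id * σ)(718) = 3595

Divisors of 718: [1, 2, 359, 718]. For each d | 718:
  d = 1: Id(1) · σ(718/1) = 1 · 1080 = 1080
  d = 2: Id(2) · σ(718/2) = 2 · 360 = 720
  d = 359: Id(359) · σ(718/359) = 359 · 3 = 1077
  d = 718: Id(718) · σ(718/718) = 718 · 1 = 718
Summing: (Id * σ)(718) = 1080 + 720 + 1077 + 718 = 3595.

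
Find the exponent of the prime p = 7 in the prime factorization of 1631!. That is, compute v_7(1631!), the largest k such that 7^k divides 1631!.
v_7(1631!) = 270

Legendre's formula: v_p(n!) = Σ_{k ≥ 1} ⌊n / p^k⌋. For p = 7, n = 1631, the terms are:
  ⌊1631/7^1⌋ = ⌊1631/7⌋ = 233
  ⌊1631/7^2⌋ = ⌊1631/49⌋ = 33
  ⌊1631/7^3⌋ = ⌊1631/343⌋ = 4
(the next term ⌊1631/7^4⌋ = 0, terminating the sum). Summing: v_7(1631!) = 233 + 33 + 4 = 270.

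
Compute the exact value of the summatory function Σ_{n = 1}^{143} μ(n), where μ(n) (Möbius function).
Σ_{n ≤ 143} μ(n) = -1

Compute μ(n) for each 1 ≤ n ≤ 143: μ(1) = 1, μ(2) = -1, μ(3) = -1, μ(4) = 0, μ(5) = -1, μ(6) = 1, μ(7) = -1, μ(8) = 0, μ(9) = 0, μ(10) = 1, μ(11) = -1, μ(12) = 0, μ(13) = -1, μ(14) = 1, μ(15) = 1, μ(16) = 0, μ(17) = -1, μ(18) = 0, μ(19) = -1, μ(20) = 0, μ(21) = 1, μ(22) = 1, μ(23) = -1, μ(24) = 0, μ(25) = 0, μ(26) = 1, μ(27) = 0, μ(28) = 0, μ(29) = -1, μ(30) = -1, μ(31) = -1, μ(32) = 0, μ(33) = 1, μ(34) = 1, μ(35) = 1, μ(36) = 0, μ(37) = -1, μ(38) = 1, μ(39) = 1, μ(40) = 0, μ(41) = -1, μ(42) = -1, μ(43) = -1, μ(44) = 0, μ(45) = 0, μ(46) = 1, μ(47) = -1, μ(48) = 0, μ(49) = 0, μ(50) = 0, μ(51) = 1, μ(52) = 0, μ(53) = -1, μ(54) = 0, μ(55) = 1, μ(56) = 0, μ(57) = 1, μ(58) = 1, μ(59) = -1, μ(60) = 0, μ(61) = -1, μ(62) = 1, μ(63) = 0, μ(64) = 0, μ(65) = 1, μ(66) = -1, μ(67) = -1, μ(68) = 0, μ(69) = 1, μ(70) = -1, μ(71) = -1, μ(72) = 0, μ(73) = -1, μ(74) = 1, μ(75) = 0, μ(76) = 0, μ(77) = 1, μ(78) = -1, μ(79) = -1, μ(80) = 0, μ(81) = 0, μ(82) = 1, μ(83) = -1, μ(84) = 0, μ(85) = 1, μ(86) = 1, μ(87) = 1, μ(88) = 0, μ(89) = -1, μ(90) = 0, μ(91) = 1, μ(92) = 0, μ(93) = 1, μ(94) = 1, μ(95) = 1, μ(96) = 0, μ(97) = -1, μ(98) = 0, μ(99) = 0, μ(100) = 0, μ(101) = -1, μ(102) = -1, μ(103) = -1, μ(104) = 0, μ(105) = -1, μ(106) = 1, μ(107) = -1, μ(108) = 0, μ(109) = -1, μ(110) = -1, μ(111) = 1, μ(112) = 0, μ(113) = -1, μ(114) = -1, μ(115) = 1, μ(116) = 0, μ(117) = 0, μ(118) = 1, μ(119) = 1, μ(120) = 0, μ(121) = 0, μ(122) = 1, μ(123) = 1, μ(124) = 0, μ(125) = 0, μ(126) = 0, μ(127) = -1, μ(128) = 0, μ(129) = 1, μ(130) = -1, μ(131) = -1, μ(132) = 0, μ(133) = 1, μ(134) = 1, μ(135) = 0, μ(136) = 0, μ(137) = -1, μ(138) = -1, μ(139) = -1, μ(140) = 0, μ(141) = 1, μ(142) = 1, μ(143) = 1. Summing all 143 values: -1. (Mertens function M(x) = Σ_{n ≤ x} μ(n); on average M(x) should be small (PNT ⟺ M(x) = o(x)).)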